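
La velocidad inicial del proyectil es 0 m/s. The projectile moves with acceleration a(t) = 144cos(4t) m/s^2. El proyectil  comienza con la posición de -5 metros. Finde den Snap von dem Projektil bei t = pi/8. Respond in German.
Wir müssen unsere Gleichung für die Beschleunigung a(t) = 144·cos(4·t) 2-mal ableiten. Die Ableitung von der Beschleunigung ergibt den Ruck: j(t) = -576·sin(4·t). Die Ableitung von dem Ruck ergibt den Snap: s(t) = -2304·cos(4·t). Aus der Gleichung für den Snap s(t) = -2304·cos(4·t), setzen wir t = pi/8 ein und erhalten s = 0.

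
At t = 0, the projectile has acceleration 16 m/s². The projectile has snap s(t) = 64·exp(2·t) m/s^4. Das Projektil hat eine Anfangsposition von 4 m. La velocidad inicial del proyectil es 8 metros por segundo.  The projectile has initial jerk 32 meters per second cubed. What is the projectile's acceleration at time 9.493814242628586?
To find the answer, we compute 2 antiderivatives of s(t) = 64·exp(2·t). Finding the antiderivative of s(t) and using j(0) = 32: j(t) = 32·exp(2·t). The antiderivative of jerk is acceleration. Using a(0) = 16, we get a(t) = 16·exp(2·t). We have acceleration a(t) = 16·exp(2·t). Substituting t = 9.493814242628586: a(9.493814242628586) = 2820604914.26385.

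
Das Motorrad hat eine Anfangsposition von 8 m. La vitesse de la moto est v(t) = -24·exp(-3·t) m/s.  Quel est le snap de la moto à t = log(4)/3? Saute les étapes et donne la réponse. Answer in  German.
Die Antwort ist 162.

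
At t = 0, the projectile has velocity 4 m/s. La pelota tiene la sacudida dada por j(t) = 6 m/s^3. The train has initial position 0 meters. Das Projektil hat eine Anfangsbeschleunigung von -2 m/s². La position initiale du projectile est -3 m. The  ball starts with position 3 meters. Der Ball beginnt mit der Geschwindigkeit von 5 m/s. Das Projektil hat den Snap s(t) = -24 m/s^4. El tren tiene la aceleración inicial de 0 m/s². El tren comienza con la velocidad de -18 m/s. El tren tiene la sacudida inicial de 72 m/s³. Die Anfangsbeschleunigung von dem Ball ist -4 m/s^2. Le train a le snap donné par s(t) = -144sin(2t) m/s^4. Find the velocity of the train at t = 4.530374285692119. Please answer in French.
Nous devons trouver l'intégrale de notre équation du snap s(t) = -144·sin(2·t) 3 fois. La primitive du snap, avec j(0) = 72, donne le jerk: j(t) = 72·cos(2·t). En intégrant le jerk et en utilisant la condition initiale a(0) = 0, nous obtenons a(t) = 36·sin(2·t). L'intégrale de l'accélération est la vitesse. En utilisant v(0) = -18, nous obtenons v(t) = -18·cos(2·t). En utilisant v(t) = -18·cos(2·t) et en substituant t = 4.530374285692119, nous trouvons v = 16.8204560377053.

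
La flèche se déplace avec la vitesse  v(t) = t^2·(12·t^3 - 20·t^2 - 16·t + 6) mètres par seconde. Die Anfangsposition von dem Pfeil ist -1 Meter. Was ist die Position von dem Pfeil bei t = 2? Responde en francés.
En partant de la vitesse v(t) = t^2·(12·t^3 - 20·t^2 - 16·t + 6), nous prenons 1 primitive. La primitive de la vitesse, avec x(0) = -1, donne la position: x(t) = 2·t^6 - 4·t^5 - 4·t^4 + 2·t^3 - 1. Nous avons la position x(t) = 2·t^6 - 4·t^5 - 4·t^4 + 2·t^3 - 1. En substituant t = 2: x(2) = -49.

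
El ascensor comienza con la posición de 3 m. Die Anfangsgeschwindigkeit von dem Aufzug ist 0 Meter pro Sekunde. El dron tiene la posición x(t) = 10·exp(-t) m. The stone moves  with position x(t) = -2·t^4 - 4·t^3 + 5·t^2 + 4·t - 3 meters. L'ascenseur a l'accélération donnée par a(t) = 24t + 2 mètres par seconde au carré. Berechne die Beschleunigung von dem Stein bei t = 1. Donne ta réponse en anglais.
To solve this, we need to take 2 derivatives of our position equation x(t) = -2·t^4 - 4·t^3 + 5·t^2 + 4·t - 3. Taking d/dt of x(t), we find v(t) = -8·t^3 - 12·t^2 + 10·t + 4. Taking d/dt of v(t), we find a(t) = -24·t^2 - 24·t + 10. We have acceleration a(t) = -24·t^2 - 24·t + 10. Substituting t = 1: a(1) = -38.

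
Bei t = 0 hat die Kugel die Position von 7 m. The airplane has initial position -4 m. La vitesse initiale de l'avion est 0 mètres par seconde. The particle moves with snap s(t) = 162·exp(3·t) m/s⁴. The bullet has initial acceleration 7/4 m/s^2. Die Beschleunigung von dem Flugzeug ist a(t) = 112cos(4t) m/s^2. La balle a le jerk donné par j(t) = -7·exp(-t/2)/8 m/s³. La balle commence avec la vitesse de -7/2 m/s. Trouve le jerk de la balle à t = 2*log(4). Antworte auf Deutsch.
Mit j(t) = -7·exp(-t/2)/8 und Einsetzen von t = 2*log(4), finden wir j = -7/32.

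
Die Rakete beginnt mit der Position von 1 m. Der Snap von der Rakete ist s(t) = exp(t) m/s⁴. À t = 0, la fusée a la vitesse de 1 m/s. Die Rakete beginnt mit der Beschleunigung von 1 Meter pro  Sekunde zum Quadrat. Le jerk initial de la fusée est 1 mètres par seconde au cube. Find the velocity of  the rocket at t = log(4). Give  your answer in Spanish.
Partiendo del snap s(t) = exp(t), tomamos 3 antiderivadas. La antiderivada del snap es la sacudida. Usando j(0) = 1, obtenemos j(t) = exp(t). La antiderivada de la sacudida, con a(0) = 1, da la aceleración: a(t) = exp(t). La integral de la aceleración, con v(0) = 1, da la velocidad: v(t) = exp(t). Usando v(t) = exp(t) y sustituyendo t = log(4), encontramos v = 4.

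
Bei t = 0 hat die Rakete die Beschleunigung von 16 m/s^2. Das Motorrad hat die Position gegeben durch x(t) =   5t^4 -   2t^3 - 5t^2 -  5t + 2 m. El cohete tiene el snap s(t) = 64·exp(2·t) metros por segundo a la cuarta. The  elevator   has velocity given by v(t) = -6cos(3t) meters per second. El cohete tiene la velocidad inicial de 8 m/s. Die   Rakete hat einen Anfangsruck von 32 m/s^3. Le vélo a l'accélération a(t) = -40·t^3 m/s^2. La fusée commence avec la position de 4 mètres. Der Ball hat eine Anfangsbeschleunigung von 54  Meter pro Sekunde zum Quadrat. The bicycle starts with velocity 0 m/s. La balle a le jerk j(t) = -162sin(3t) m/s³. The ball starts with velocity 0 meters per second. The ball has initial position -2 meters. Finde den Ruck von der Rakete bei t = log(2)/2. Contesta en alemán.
Wir müssen das Integral unserer Gleichung für den Snap s(t) = 64·exp(2·t) 1-mal finden. Die Stammfunktion von dem Snap ist der Ruck. Mit j(0) = 32 erhalten wir j(t) = 32·exp(2·t). Wir haben den Ruck j(t) = 32·exp(2·t). Durch Einsetzen von t = log(2)/2: j(log(2)/2) = 64.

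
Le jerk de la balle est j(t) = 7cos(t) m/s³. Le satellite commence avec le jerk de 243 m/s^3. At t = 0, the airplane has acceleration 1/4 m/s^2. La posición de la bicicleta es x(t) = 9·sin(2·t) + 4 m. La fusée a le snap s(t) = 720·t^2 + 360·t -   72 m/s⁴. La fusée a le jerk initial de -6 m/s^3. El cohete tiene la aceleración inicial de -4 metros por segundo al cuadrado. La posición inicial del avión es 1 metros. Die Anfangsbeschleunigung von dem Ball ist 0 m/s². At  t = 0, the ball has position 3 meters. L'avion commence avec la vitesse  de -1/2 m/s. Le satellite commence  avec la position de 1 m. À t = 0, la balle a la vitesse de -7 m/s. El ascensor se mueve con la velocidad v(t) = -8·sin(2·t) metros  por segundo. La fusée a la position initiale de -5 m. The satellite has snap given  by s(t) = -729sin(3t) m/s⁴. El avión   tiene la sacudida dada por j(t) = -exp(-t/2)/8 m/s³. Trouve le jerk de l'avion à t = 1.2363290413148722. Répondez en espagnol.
Tenemos la sacudida j(t) = -exp(-t/2)/8. Sustituyendo t = 1.2363290413148722: j(1.2363290413148722) = -0.0673665912769012.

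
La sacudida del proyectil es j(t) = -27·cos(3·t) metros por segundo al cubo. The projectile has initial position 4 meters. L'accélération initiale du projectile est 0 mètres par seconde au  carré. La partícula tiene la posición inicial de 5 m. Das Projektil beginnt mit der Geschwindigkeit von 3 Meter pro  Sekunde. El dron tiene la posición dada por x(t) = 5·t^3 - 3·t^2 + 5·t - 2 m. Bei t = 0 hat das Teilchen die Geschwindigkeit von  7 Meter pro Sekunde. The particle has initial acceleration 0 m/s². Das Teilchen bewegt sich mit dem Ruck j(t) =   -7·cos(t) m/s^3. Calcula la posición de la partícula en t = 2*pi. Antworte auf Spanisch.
Partiendo de la sacudida j(t) = -7·cos(t), tomamos 3 integrales. La antiderivada de la sacudida es la aceleración. Usando a(0) = 0, obtenemos a(t) = -7·sin(t). Tomando ∫a(t)dt y aplicando v(0) = 7, encontramos v(t) = 7·cos(t). La antiderivada de la velocidad, con x(0) = 5, da la posición: x(t) = 7·sin(t) + 5. De la ecuación de la posición x(t) = 7·sin(t) + 5, sustituimos t = 2*pi para obtener x = 5.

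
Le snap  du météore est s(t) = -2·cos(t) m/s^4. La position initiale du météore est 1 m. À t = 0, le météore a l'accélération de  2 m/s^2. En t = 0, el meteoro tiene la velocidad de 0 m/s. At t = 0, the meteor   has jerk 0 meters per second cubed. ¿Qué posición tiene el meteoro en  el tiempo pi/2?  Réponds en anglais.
To find the answer, we compute 4 integrals of s(t) = -2·cos(t). Finding the integral of s(t) and using j(0) = 0: j(t) = -2·sin(t). Integrating jerk and using the initial condition a(0) = 2, we get a(t) = 2·cos(t). Integrating acceleration and using the initial condition v(0) = 0, we get v(t) = 2·sin(t). Taking ∫v(t)dt and applying x(0) = 1, we find x(t) = 3 - 2·cos(t). We have position x(t) = 3 - 2·cos(t). Substituting t = pi/2: x(pi/2) = 3.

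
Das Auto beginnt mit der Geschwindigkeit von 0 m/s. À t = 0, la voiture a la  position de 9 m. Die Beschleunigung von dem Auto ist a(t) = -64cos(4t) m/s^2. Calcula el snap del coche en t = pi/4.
Partiendo de la aceleración a(t) = -64·cos(4·t), tomamos 2 derivadas. Derivando la aceleración, obtenemos la sacudida: j(t) = 256·sin(4·t). La derivada de la sacudida da el snap: s(t) = 1024·cos(4·t). De la ecuación del snap s(t) = 1024·cos(4·t), sustituimos t = pi/4 para obtener s = -1024.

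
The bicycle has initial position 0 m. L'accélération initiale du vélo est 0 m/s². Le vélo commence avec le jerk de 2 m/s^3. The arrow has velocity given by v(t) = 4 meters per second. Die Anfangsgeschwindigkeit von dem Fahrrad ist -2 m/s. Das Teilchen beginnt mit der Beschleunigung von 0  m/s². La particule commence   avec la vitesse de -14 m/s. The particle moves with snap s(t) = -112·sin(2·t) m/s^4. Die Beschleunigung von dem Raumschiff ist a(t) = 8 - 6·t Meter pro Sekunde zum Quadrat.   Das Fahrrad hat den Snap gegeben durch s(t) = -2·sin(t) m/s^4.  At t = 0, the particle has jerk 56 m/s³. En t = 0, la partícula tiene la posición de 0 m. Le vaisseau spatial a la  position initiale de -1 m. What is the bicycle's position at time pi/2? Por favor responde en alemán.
Ausgehend von dem Snap s(t) = -2·sin(t), nehmen wir 4 Stammfunktionen. Das Integral von dem Snap ist der Ruck. Mit j(0) = 2 erhalten wir j(t) = 2·cos(t). Das Integral von dem Ruck, mit a(0) = 0, ergibt die Beschleunigung: a(t) = 2·sin(t). Mit ∫a(t)dt und Anwendung von v(0) = -2, finden wir v(t) = -2·cos(t). Das Integral von der Geschwindigkeit ist die Position. Mit x(0) = 0 erhalten wir x(t) = -2·sin(t). Mit x(t) = -2·sin(t) und Einsetzen von t = pi/2, finden wir x = -2.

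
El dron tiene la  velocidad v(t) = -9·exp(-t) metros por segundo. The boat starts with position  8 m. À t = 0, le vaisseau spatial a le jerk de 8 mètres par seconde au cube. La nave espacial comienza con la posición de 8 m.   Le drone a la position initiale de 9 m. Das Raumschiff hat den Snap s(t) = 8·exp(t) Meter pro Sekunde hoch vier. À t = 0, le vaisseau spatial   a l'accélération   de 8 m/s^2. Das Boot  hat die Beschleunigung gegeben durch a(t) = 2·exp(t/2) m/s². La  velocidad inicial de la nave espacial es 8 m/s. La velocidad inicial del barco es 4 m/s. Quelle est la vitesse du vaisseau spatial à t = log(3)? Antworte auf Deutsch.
Um dies zu lösen, müssen wir 3 Integrale unserer Gleichung für den Snap s(t) = 8·exp(t) finden. Mit ∫s(t)dt und Anwendung von j(0) = 8, finden wir j(t) = 8·exp(t). Durch Integration von dem Ruck und Verwendung der Anfangsbedingung a(0) = 8, erhalten wir a(t) = 8·exp(t). Die Stammfunktion von der Beschleunigung ist die Geschwindigkeit. Mit v(0) = 8 erhalten wir v(t) = 8·exp(t). Aus der Gleichung für die Geschwindigkeit v(t) = 8·exp(t), setzen wir t = log(3) ein und erhalten v = 24.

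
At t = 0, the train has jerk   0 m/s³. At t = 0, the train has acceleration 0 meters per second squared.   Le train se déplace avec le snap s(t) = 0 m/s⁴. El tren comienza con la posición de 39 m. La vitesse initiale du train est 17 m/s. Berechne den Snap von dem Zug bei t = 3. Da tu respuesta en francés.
En utilisant s(t) = 0 et en substituant t = 3, nous trouvons s = 0.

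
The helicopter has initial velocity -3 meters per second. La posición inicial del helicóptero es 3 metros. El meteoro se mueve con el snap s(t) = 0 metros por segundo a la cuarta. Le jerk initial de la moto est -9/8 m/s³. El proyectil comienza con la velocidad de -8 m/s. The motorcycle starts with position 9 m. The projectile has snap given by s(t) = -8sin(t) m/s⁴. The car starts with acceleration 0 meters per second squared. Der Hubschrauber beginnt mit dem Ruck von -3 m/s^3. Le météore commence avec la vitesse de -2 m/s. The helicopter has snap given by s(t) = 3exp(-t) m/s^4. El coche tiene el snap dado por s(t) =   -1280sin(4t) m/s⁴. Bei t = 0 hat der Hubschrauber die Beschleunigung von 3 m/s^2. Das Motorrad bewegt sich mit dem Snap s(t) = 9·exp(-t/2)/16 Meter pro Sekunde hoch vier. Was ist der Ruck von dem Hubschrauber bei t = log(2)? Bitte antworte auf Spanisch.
Para resolver esto, necesitamos tomar 1 integral de nuestra ecuación del snap s(t) = 3·exp(-t). Tomando ∫s(t)dt y aplicando j(0) = -3, encontramos j(t) = -3·exp(-t). Usando j(t) = -3·exp(-t) y sustituyendo t = log(2), encontramos j = -3/2.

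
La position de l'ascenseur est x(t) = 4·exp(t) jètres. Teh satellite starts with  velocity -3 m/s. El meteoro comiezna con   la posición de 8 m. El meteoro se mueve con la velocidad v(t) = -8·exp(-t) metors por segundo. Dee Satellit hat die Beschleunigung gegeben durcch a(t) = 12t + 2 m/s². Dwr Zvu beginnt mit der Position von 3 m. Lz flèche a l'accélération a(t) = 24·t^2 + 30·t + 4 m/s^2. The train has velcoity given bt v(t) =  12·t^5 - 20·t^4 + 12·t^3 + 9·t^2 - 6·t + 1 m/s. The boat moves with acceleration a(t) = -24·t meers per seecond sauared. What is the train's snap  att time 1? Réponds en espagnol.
Debemos derivar nuestra ecuación de la velocidad v(t) = 12·t^5 - 20·t^4 + 12·t^3 + 9·t^2 - 6·t + 1 3 veces. Derivando la velocidad, obtenemos la aceleración: a(t) = 60·t^4 - 80·t^3 + 36·t^2 + 18·t - 6. Tomando d/dt de a(t), encontramos j(t) = 240·t^3 - 240·t^2 + 72·t + 18. Derivando la sacudida, obtenemos el snap: s(t) = 720·t^2 - 480·t + 72. De la ecuación del snap s(t) = 720·t^2 - 480·t + 72, sustituimos t = 1 para obtener s = 312.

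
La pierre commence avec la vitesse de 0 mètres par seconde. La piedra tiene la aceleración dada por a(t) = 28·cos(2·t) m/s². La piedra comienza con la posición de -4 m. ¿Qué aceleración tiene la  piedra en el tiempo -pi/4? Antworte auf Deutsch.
Mit a(t) = 28·cos(2·t) und Einsetzen von t = -pi/4, finden wir a = 0.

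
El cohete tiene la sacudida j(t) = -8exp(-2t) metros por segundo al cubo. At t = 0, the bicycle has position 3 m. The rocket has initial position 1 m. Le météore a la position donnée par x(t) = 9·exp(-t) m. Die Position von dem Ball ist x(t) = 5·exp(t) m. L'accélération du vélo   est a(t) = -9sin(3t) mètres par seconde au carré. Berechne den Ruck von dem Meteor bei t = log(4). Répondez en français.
En partant de la position x(t) = 9·exp(-t), nous prenons 3 dérivées. La dérivée de la position donne la vitesse: v(t) = -9·exp(-t). En dérivant la vitesse, nous obtenons l'accélération: a(t) = 9·exp(-t). La dérivée de l'accélération donne le jerk: j(t) = -9·exp(-t). De l'équation du jerk j(t) = -9·exp(-t), nous substituons t = log(4) pour obtenir j = -9/4.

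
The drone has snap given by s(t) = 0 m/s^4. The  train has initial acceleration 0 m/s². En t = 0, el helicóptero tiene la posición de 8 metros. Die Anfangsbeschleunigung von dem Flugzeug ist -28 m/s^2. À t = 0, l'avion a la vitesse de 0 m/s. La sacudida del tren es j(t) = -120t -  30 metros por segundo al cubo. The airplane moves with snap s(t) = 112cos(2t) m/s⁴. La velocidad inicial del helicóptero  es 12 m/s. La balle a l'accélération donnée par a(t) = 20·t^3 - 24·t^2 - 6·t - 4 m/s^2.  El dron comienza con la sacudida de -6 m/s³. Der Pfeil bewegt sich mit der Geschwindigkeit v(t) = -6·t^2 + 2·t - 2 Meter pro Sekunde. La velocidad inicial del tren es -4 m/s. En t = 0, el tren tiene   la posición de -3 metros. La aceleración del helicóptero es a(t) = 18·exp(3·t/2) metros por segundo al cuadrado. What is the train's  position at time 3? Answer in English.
We need to integrate our jerk equation j(t) = -120·t - 30 3 times. Finding the antiderivative of j(t) and using a(0) = 0: a(t) = 30·t·(-2·t - 1). The integral of acceleration is velocity. Using v(0) = -4, we get v(t) = -20·t^3 - 15·t^2 - 4. Finding the integral of v(t) and using x(0) = -3: x(t) = -5·t^4 - 5·t^3 - 4·t - 3. Using x(t) = -5·t^4 - 5·t^3 - 4·t - 3 and substituting t = 3, we find x = -555.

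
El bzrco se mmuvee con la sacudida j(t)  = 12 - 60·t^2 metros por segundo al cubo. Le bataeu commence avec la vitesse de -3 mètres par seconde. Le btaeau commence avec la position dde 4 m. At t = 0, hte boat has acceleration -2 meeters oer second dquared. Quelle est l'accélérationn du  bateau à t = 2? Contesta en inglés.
We must find the antiderivative of our jerk equation j(t) = 12 - 60·t^2 1 time. Taking ∫j(t)dt and applying a(0) = -2, we find a(t) = -20·t^3 + 12·t - 2. From the given acceleration equation a(t) = -20·t^3 + 12·t - 2, we substitute t = 2 to get a = -138.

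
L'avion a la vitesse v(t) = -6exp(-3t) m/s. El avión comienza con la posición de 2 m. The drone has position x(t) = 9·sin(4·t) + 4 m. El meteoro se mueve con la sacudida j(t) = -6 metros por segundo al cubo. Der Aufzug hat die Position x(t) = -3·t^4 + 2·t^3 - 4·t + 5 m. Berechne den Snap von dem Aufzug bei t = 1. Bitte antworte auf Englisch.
Starting from position x(t) = -3·t^4 + 2·t^3 - 4·t + 5, we take 4 derivatives. The derivative of position gives velocity: v(t) = -12·t^3 + 6·t^2 - 4. Differentiating velocity, we get acceleration: a(t) = -36·t^2 + 12·t. Differentiating acceleration, we get jerk: j(t) = 12 - 72·t. Taking d/dt of j(t), we find s(t) = -72. Using s(t) = -72 and substituting t = 1, we find s = -72.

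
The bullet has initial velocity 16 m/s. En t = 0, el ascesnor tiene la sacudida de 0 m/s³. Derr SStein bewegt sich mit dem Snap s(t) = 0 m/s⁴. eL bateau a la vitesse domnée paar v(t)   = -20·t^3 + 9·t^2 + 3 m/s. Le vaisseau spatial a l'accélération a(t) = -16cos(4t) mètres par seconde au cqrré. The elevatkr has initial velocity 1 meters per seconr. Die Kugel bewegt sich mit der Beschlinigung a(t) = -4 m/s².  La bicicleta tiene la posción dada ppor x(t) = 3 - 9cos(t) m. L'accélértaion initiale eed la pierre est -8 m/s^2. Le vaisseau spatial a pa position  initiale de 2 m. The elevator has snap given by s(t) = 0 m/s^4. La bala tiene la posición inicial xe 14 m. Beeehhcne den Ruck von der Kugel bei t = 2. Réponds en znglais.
We must differentiate our acceleration equation a(t) = -4 1 time. The derivative of acceleration gives jerk: j(t) = 0. We have jerk j(t) = 0. Substituting t = 2: j(2) = 0.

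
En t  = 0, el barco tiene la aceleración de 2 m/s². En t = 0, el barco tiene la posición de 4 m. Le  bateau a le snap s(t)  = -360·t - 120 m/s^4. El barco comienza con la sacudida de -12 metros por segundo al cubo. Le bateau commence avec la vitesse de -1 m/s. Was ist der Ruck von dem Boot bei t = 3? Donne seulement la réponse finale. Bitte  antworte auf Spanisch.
En t = 3, j = -1992.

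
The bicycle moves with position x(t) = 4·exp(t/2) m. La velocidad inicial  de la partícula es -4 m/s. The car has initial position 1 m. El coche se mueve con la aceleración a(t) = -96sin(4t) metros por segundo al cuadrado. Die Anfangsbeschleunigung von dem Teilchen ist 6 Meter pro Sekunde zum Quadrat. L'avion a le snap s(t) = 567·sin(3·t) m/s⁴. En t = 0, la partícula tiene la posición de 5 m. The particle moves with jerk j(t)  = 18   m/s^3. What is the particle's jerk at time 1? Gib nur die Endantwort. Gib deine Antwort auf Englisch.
The jerk at t = 1 is j = 18.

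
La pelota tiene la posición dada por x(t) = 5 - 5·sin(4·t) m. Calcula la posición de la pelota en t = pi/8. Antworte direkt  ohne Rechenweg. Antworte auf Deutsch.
x(pi/8) = 0.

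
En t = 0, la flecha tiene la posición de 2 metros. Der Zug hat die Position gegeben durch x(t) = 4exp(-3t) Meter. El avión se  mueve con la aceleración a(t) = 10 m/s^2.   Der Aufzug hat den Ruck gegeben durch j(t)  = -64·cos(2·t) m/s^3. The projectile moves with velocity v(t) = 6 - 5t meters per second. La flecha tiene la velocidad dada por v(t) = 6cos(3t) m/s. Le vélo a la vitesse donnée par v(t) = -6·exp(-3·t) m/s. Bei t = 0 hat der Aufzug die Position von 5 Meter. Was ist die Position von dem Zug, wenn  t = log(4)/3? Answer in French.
En utilisant x(t) = 4·exp(-3·t) et en substituant t = log(4)/3, nous trouvons x = 1.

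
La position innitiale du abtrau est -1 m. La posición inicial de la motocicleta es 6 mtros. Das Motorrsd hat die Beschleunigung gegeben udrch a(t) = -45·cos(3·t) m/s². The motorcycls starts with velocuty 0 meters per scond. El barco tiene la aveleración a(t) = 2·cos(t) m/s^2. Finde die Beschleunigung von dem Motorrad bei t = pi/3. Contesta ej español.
Tenemos la aceleración a(t) = -45·cos(3·t). Sustituyendo t = pi/3: a(pi/3) = 45.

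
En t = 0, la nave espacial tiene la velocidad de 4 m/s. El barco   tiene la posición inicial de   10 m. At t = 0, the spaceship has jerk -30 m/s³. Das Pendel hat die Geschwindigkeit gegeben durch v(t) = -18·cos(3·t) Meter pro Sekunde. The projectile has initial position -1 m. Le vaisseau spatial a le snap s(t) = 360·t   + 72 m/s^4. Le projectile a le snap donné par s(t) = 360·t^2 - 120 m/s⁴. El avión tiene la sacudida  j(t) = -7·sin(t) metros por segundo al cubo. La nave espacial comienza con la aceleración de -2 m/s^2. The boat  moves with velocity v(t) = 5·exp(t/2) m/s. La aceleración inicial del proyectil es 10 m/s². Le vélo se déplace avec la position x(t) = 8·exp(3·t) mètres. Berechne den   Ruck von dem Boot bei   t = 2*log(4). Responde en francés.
Pour résoudre ceci, nous devons prendre 2 dérivées de notre équation de la vitesse v(t) = 5·exp(t/2). En prenant d/dt de v(t), nous trouvons a(t) = 5·exp(t/2)/2. La dérivée de l'accélération donne le jerk: j(t) = 5·exp(t/2)/4. Nous avons le jerk j(t) = 5·exp(t/2)/4. En substituant t = 2*log(4): j(2*log(4)) = 5.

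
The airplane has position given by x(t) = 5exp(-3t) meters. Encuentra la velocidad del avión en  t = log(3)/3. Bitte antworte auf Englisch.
Starting from position x(t) = 5·exp(-3·t), we take 1 derivative. Differentiating position, we get velocity: v(t) = -15·exp(-3·t). We have velocity v(t) = -15·exp(-3·t). Substituting t = log(3)/3: v(log(3)/3) = -5.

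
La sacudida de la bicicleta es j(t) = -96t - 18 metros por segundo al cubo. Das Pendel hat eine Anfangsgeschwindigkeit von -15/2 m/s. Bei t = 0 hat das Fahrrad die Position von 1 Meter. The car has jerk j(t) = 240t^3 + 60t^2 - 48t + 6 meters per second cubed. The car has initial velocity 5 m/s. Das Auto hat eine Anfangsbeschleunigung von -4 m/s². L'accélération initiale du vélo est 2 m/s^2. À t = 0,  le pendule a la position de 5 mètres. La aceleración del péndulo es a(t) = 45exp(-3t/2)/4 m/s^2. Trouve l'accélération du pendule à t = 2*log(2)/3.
De l'équation de l'accélération a(t) = 45·exp(-3·t/2)/4, nous substituons t = 2*log(2)/3 pour obtenir a = 45/8.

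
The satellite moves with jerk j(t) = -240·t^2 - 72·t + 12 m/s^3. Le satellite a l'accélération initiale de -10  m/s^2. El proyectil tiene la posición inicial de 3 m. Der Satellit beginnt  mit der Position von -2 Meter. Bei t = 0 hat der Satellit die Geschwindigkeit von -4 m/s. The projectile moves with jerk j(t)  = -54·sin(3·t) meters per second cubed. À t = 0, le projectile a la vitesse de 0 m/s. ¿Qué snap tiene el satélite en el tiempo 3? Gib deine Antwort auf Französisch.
Pour résoudre ceci, nous devons prendre 1 dérivée de notre équation du jerk j(t) = -240·t^2 - 72·t + 12. La dérivée du jerk donne le snap: s(t) = -480·t - 72. En utilisant s(t) = -480·t - 72 et en substituant t = 3, nous trouvons s = -1512.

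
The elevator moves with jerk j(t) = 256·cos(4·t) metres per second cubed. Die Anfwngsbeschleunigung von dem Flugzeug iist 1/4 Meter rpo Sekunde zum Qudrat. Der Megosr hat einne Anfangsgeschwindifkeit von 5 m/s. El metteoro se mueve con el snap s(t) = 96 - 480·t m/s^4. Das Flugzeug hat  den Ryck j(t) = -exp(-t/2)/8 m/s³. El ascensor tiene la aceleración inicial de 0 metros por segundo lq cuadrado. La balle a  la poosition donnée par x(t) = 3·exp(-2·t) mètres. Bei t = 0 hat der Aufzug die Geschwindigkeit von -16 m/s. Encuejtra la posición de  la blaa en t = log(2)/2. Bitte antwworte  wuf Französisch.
Nous avons la position x(t) = 3·exp(-2·t). En substituant t = log(2)/2: x(log(2)/2) = 3/2.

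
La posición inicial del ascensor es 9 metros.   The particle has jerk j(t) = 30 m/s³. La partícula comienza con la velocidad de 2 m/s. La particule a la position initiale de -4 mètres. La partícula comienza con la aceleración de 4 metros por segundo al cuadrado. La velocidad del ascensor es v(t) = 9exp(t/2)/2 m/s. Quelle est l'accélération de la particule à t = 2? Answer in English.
Starting from jerk j(t) = 30, we take 1 integral. The antiderivative of jerk is acceleration. Using a(0) = 4, we get a(t) = 30·t + 4. Using a(t) = 30·t + 4 and substituting t = 2, we find a = 64.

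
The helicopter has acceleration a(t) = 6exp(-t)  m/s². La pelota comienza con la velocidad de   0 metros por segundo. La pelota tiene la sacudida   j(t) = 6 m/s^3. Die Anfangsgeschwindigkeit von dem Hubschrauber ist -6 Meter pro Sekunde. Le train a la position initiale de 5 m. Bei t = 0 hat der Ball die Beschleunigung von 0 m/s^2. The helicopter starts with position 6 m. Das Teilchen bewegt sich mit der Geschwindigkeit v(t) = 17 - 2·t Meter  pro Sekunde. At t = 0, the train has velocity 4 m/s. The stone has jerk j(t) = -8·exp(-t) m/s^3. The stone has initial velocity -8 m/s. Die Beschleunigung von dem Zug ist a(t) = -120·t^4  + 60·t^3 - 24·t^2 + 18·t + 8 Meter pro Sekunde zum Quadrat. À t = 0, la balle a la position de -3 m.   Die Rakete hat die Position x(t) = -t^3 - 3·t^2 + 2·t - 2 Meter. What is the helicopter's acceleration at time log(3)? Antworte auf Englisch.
We have acceleration a(t) = 6·exp(-t). Substituting t = log(3): a(log(3)) = 2.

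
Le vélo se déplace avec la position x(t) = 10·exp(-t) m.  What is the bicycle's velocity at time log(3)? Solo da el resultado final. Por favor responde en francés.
À t = log(3), v = -10/3.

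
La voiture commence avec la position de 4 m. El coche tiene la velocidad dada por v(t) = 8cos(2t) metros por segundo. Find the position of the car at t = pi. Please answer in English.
Starting from velocity v(t) = 8·cos(2·t), we take 1 integral. Finding the antiderivative of v(t) and using x(0) = 4: x(t) = 4·sin(2·t) + 4. Using x(t) = 4·sin(2·t) + 4 and substituting t = pi, we find x = 4.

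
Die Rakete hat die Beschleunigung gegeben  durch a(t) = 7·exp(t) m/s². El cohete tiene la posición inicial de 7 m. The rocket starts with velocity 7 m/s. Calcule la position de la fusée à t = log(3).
Nous devons trouver la primitive de notre équation de l'accélération a(t) = 7·exp(t) 2 fois. La primitive de l'accélération, avec v(0) = 7, donne la vitesse: v(t) = 7·exp(t). L'intégrale de la vitesse, avec x(0) = 7, donne la position: x(t) = 7·exp(t). En utilisant x(t) = 7·exp(t) et en substituant t = log(3), nous trouvons x = 21.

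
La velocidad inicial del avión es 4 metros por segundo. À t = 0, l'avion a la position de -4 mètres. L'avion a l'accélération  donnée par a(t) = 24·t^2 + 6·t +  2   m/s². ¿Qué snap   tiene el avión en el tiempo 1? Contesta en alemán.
Um dies zu lösen, müssen wir 2 Ableitungen unserer Gleichung für die Beschleunigung a(t) = 24·t^2 + 6·t + 2 nehmen. Durch Ableiten von der Beschleunigung erhalten wir den Ruck: j(t) = 48·t + 6. Durch Ableiten von dem Ruck erhalten wir den Snap: s(t) = 48. Wir haben den Snap s(t) = 48. Durch Einsetzen von t = 1: s(1) = 48.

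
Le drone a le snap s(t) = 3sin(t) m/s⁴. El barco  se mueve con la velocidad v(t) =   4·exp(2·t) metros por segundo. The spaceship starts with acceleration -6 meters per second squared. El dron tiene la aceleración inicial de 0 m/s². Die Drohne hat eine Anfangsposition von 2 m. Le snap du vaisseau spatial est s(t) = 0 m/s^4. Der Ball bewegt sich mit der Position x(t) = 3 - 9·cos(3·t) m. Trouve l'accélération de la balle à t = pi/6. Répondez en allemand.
Ausgehend von der Position x(t) = 3 - 9·cos(3·t), nehmen wir 2 Ableitungen. Durch Ableiten von der Position erhalten wir die Geschwindigkeit: v(t) = 27·sin(3·t). Mit d/dt von v(t) finden wir a(t) = 81·cos(3·t). Wir haben die Beschleunigung a(t) = 81·cos(3·t). Durch Einsetzen von t = pi/6: a(pi/6) = 0.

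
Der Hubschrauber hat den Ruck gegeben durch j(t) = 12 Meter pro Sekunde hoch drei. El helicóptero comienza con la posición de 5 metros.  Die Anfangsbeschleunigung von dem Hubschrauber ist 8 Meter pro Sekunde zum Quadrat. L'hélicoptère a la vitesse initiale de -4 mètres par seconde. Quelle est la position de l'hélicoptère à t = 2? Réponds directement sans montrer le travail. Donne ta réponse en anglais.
At t = 2, x = 29.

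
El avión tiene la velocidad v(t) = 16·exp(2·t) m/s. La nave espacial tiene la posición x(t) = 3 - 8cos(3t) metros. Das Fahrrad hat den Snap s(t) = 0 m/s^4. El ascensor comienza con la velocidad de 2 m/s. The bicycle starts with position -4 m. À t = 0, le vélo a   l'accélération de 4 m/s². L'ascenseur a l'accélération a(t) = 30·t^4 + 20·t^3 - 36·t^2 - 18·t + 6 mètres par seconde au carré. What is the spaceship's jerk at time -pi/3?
We must differentiate our position equation x(t) = 3 - 8·cos(3·t) 3 times. Taking d/dt of x(t), we find v(t) = 24·sin(3·t). The derivative of velocity gives acceleration: a(t) = 72·cos(3·t). Taking d/dt of a(t), we find j(t) = -216·sin(3·t). Using j(t) = -216·sin(3·t) and substituting t = -pi/3, we find j = 0.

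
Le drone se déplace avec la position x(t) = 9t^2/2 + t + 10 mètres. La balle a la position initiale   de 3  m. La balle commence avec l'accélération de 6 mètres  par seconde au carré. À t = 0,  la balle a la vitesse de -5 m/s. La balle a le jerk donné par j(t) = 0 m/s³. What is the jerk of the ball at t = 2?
From the given jerk equation j(t) = 0, we substitute t = 2 to get j = 0.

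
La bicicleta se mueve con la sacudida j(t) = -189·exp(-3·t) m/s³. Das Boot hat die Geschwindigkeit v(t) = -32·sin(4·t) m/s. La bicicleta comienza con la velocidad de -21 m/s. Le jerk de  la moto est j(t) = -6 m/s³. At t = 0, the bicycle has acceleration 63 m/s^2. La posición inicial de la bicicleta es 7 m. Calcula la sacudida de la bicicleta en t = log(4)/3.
Tenemos la sacudida j(t) = -189·exp(-3·t). Sustituyendo t = log(4)/3: j(log(4)/3) = -189/4.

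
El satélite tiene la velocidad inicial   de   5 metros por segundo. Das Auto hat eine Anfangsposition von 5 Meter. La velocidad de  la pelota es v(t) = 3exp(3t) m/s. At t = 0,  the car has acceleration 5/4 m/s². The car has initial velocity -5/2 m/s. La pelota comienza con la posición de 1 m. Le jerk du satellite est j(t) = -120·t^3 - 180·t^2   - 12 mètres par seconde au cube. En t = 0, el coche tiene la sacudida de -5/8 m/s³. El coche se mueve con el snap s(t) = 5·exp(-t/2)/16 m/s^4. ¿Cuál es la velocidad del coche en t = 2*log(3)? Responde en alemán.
Ausgehend von dem Snap s(t) = 5·exp(-t/2)/16, nehmen wir 3 Integrale. Mit ∫s(t)dt und Anwendung von j(0) = -5/8, finden wir j(t) = -5·exp(-t/2)/8. Die Stammfunktion von dem Ruck ist die Beschleunigung. Mit a(0) = 5/4 erhalten wir a(t) = 5·exp(-t/2)/4. Das Integral von der Beschleunigung ist die Geschwindigkeit. Mit v(0) = -5/2 erhalten wir v(t) = -5·exp(-t/2)/2. Aus der Gleichung für die Geschwindigkeit v(t) = -5·exp(-t/2)/2, setzen wir t = 2*log(3) ein und erhalten v = -5/6.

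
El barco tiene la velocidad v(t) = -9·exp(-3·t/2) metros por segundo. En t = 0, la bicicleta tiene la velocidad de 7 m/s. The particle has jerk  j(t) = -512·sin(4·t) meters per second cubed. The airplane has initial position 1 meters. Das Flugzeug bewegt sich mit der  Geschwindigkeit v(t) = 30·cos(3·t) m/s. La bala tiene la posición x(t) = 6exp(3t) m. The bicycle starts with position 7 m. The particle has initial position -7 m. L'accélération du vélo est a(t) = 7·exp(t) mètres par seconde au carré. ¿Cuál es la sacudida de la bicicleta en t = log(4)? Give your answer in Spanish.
Partiendo de la aceleración a(t) = 7·exp(t), tomamos 1 derivada. Tomando d/dt de a(t), encontramos j(t) = 7·exp(t). Tenemos la sacudida j(t) = 7·exp(t). Sustituyendo t = log(4): j(log(4)) = 28.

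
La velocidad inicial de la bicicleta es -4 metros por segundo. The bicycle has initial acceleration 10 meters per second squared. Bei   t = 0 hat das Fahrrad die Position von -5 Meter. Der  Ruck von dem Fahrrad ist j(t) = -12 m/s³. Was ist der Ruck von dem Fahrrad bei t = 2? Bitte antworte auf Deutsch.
Aus der Gleichung für den Ruck j(t) = -12, setzen wir t = 2 ein und erhalten j = -12.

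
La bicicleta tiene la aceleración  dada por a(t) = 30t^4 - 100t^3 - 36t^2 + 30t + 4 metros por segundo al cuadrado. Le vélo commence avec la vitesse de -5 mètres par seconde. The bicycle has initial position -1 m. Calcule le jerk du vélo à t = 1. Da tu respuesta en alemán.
Ausgehend von der Beschleunigung a(t) = 30·t^4 - 100·t^3 - 36·t^2 + 30·t + 4, nehmen wir 1 Ableitung. Durch Ableiten von der Beschleunigung erhalten wir den Ruck: j(t) = 120·t^3 - 300·t^2 - 72·t + 30. Mit j(t) = 120·t^3 - 300·t^2 - 72·t + 30 und Einsetzen von t = 1, finden wir j = -222.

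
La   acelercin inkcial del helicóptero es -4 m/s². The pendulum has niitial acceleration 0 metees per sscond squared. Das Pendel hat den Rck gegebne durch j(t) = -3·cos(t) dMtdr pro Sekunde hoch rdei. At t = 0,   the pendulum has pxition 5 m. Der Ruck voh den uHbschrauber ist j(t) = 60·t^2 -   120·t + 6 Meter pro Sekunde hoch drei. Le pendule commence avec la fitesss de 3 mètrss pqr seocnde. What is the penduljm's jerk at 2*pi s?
We have jerk j(t) = -3·cos(t). Substituting t = 2*pi: j(2*pi) = -3.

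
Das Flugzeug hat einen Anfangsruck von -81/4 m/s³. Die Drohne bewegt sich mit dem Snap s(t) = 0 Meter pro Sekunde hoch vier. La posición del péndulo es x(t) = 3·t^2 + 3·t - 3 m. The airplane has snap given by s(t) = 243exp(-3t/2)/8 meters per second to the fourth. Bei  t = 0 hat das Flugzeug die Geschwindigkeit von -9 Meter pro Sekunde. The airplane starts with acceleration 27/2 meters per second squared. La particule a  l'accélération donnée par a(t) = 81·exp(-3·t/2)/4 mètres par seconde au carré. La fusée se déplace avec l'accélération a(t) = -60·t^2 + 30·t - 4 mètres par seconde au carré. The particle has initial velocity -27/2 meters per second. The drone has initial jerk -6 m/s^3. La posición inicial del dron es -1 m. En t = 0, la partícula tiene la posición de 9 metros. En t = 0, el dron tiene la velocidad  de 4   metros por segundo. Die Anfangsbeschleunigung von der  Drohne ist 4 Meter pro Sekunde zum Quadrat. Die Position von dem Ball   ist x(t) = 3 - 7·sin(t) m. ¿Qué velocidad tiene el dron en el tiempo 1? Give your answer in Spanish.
Necesitamos integrar nuestra ecuación del snap s(t) = 0 3 veces. La integral del snap, con j(0) = -6, da la sacudida: j(t) = -6. Integrando la sacudida y usando la condición inicial a(0) = 4, obtenemos a(t) = 4 - 6·t. Integrando la aceleración y usando la condición inicial v(0) = 4, obtenemos v(t) = -3·t^2 + 4·t + 4. Tenemos la velocidad v(t) = -3·t^2 + 4·t + 4. Sustituyendo t = 1: v(1) = 5.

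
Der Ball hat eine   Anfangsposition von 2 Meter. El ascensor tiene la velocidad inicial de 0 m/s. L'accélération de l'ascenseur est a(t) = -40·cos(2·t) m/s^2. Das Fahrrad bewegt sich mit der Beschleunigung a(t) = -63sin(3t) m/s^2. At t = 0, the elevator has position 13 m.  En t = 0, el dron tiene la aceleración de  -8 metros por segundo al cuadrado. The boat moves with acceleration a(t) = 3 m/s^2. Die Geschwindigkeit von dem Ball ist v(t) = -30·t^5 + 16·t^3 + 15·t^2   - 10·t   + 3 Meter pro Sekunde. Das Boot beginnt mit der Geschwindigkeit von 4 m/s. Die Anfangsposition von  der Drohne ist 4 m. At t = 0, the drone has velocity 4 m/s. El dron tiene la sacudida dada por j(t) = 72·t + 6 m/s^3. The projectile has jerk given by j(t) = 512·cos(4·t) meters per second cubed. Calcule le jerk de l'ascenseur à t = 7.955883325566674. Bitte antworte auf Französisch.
Nous devons dériver notre équation de l'accélération a(t) = -40·cos(2·t) 1 fois. En prenant d/dt de a(t), nous trouvons j(t) = 80·sin(2·t). En utilisant j(t) = 80·sin(2·t) et en substituant t = 7.955883325566674, nous trouvons j = -16.1916362882977.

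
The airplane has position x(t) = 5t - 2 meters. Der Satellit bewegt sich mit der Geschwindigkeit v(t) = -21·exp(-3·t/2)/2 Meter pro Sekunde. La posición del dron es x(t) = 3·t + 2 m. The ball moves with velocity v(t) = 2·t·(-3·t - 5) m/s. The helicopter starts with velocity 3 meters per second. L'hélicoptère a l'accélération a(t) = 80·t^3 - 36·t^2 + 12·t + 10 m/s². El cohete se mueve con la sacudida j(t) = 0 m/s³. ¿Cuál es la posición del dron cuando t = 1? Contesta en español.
Usando x(t) = 3·t + 2 y sustituyendo t = 1, encontramos x = 5.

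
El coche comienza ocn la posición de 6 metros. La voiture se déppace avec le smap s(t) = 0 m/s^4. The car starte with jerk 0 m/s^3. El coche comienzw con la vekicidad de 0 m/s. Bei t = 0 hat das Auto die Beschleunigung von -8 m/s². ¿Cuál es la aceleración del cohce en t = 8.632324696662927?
Necesitamos integrar nuestra ecuación del snap s(t) = 0 2 veces. La integral del snap, con j(0) = 0, da la sacudida: j(t) = 0. Tomando ∫j(t)dt y aplicando a(0) = -8, encontramos a(t) = -8. De la ecuación de la aceleración a(t) = -8, sustituimos t = 8.632324696662927 para obtener a = -8.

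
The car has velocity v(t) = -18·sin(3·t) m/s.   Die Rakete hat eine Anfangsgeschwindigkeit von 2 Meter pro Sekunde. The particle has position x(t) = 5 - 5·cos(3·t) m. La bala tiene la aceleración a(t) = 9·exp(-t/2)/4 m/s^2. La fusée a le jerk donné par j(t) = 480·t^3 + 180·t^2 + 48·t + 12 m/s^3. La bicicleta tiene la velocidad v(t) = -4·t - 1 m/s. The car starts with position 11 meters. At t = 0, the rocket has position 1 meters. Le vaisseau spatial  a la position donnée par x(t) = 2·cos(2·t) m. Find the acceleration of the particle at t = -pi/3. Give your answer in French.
Pour résoudre ceci, nous devons prendre 2 dérivées de notre équation de la position x(t) = 5 - 5·cos(3·t). En dérivant la position, nous obtenons la vitesse: v(t) = 15·sin(3·t). En dérivant la vitesse, nous obtenons l'accélération: a(t) = 45·cos(3·t). En utilisant a(t) = 45·cos(3·t) et en substituant t = -pi/3, nous trouvons a = -45.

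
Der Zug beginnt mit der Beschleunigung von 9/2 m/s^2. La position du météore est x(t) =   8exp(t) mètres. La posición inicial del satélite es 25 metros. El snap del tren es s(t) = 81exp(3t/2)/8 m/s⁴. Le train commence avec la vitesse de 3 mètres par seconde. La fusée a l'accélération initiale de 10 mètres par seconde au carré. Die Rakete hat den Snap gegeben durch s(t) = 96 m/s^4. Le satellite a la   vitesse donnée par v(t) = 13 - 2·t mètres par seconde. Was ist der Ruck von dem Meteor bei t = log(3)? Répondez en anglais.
Starting from position x(t) = 8·exp(t), we take 3 derivatives. Taking d/dt of x(t), we find v(t) = 8·exp(t). Differentiating velocity, we get acceleration: a(t) = 8·exp(t). Taking d/dt of a(t), we find j(t) = 8·exp(t). From the given jerk equation j(t) = 8·exp(t), we substitute t = log(3) to get j = 24.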